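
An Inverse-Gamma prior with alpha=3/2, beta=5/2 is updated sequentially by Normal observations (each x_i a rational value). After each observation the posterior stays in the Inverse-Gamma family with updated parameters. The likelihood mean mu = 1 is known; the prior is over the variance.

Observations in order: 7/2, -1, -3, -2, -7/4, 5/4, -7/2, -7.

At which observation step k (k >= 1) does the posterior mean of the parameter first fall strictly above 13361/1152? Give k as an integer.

obs 1: x=7/2 → posterior Inverse-Gamma(2, 45/8)
obs 2: x=-1 → posterior Inverse-Gamma(5/2, 61/8)
obs 3: x=-3 → posterior Inverse-Gamma(3, 125/8)
obs 4: x=-2 → posterior Inverse-Gamma(7/2, 161/8)
obs 5: x=-7/4 → posterior Inverse-Gamma(4, 765/32)
obs 6: x=5/4 → posterior Inverse-Gamma(9/2, 383/16)
obs 7: x=-7/2 → posterior Inverse-Gamma(5, 545/16)
obs 8: x=-7 → posterior Inverse-Gamma(11/2, 1057/16)

k = 8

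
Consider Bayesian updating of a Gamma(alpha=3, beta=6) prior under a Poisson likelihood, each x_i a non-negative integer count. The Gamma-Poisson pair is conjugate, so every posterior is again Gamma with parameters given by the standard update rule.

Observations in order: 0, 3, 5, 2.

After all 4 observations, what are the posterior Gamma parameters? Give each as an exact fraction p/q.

obs 1: x=0 → posterior Gamma(3, 7)
obs 2: x=3 → posterior Gamma(6, 8)
obs 3: x=5 → posterior Gamma(11, 9)
obs 4: x=2 → posterior Gamma(13, 10)

alpha=13, beta=10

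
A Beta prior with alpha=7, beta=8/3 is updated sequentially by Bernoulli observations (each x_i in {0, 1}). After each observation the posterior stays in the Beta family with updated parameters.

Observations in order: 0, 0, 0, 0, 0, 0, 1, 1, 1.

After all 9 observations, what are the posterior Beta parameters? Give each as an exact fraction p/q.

alpha=10, beta=26/3

obs 1: x=0 → posterior Beta(7, 11/3)
obs 2: x=0 → posterior Beta(7, 14/3)
obs 3: x=0 → posterior Beta(7, 17/3)
obs 4: x=0 → posterior Beta(7, 20/3)
obs 5: x=0 → posterior Beta(7, 23/3)
obs 6: x=0 → posterior Beta(7, 26/3)
obs 7: x=1 → posterior Beta(8, 26/3)
obs 8: x=1 → posterior Beta(9, 26/3)
obs 9: x=1 → posterior Beta(10, 26/3)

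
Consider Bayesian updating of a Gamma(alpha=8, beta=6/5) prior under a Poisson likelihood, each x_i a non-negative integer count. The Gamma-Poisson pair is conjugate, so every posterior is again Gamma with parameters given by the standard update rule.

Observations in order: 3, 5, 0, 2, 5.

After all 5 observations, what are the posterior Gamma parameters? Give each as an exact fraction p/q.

obs 1: x=3 → posterior Gamma(11, 11/5)
obs 2: x=5 → posterior Gamma(16, 16/5)
obs 3: x=0 → posterior Gamma(16, 21/5)
obs 4: x=2 → posterior Gamma(18, 26/5)
obs 5: x=5 → posterior Gamma(23, 31/5)

alpha=23, beta=31/5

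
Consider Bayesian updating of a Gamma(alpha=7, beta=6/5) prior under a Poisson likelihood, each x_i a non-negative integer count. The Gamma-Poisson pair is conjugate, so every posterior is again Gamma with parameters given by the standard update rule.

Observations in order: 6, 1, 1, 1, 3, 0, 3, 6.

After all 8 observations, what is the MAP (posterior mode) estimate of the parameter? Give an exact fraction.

135/46

obs 1: x=6 → posterior Gamma(13, 11/5)
obs 2: x=1 → posterior Gamma(14, 16/5)
obs 3: x=1 → posterior Gamma(15, 21/5)
obs 4: x=1 → posterior Gamma(16, 26/5)
obs 5: x=3 → posterior Gamma(19, 31/5)
obs 6: x=0 → posterior Gamma(19, 36/5)
obs 7: x=3 → posterior Gamma(22, 41/5)
obs 8: x=6 → posterior Gamma(28, 46/5)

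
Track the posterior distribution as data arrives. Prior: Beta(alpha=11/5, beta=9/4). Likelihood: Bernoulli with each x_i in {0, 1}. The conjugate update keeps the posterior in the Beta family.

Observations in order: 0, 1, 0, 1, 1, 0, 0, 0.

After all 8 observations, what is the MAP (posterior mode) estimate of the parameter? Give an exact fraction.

84/209

obs 1: x=0 → posterior Beta(11/5, 13/4)
obs 2: x=1 → posterior Beta(16/5, 13/4)
obs 3: x=0 → posterior Beta(16/5, 17/4)
obs 4: x=1 → posterior Beta(21/5, 17/4)
obs 5: x=1 → posterior Beta(26/5, 17/4)
obs 6: x=0 → posterior Beta(26/5, 21/4)
obs 7: x=0 → posterior Beta(26/5, 25/4)
obs 8: x=0 → posterior Beta(26/5, 29/4)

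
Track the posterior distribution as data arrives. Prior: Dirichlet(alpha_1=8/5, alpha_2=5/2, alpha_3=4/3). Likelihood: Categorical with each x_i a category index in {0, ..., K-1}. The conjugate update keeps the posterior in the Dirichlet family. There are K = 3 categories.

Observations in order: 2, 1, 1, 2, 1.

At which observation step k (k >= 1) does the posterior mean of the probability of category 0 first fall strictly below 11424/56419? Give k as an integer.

k = 3

obs 1: x=2 → posterior Dirichlet(8/5, 5/2, 7/3)
obs 2: x=1 → posterior Dirichlet(8/5, 7/2, 7/3)
obs 3: x=1 → posterior Dirichlet(8/5, 9/2, 7/3)
obs 4: x=2 → posterior Dirichlet(8/5, 9/2, 10/3)
obs 5: x=1 → posterior Dirichlet(8/5, 11/2, 10/3)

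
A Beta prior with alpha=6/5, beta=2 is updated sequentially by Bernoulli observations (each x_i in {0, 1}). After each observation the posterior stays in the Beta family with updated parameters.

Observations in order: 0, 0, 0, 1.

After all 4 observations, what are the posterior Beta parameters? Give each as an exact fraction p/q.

alpha=11/5, beta=5

obs 1: x=0 → posterior Beta(6/5, 3)
obs 2: x=0 → posterior Beta(6/5, 4)
obs 3: x=0 → posterior Beta(6/5, 5)
obs 4: x=1 → posterior Beta(11/5, 5)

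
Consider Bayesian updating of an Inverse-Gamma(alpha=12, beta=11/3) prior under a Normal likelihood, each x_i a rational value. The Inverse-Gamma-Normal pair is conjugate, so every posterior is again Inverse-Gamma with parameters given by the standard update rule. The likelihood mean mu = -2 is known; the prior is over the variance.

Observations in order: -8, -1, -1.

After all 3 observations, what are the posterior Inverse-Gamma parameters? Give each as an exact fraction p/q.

alpha=27/2, beta=68/3

obs 1: x=-8 → posterior Inverse-Gamma(25/2, 65/3)
obs 2: x=-1 → posterior Inverse-Gamma(13, 133/6)
obs 3: x=-1 → posterior Inverse-Gamma(27/2, 68/3)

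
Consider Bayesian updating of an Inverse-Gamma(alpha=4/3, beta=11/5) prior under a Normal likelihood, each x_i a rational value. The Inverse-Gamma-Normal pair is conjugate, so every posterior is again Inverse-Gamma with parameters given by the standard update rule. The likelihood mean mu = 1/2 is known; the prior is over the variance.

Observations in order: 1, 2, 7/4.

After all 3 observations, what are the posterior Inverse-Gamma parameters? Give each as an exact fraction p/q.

obs 1: x=1 → posterior Inverse-Gamma(11/6, 93/40)
obs 2: x=2 → posterior Inverse-Gamma(7/3, 69/20)
obs 3: x=7/4 → posterior Inverse-Gamma(17/6, 677/160)

alpha=17/6, beta=677/160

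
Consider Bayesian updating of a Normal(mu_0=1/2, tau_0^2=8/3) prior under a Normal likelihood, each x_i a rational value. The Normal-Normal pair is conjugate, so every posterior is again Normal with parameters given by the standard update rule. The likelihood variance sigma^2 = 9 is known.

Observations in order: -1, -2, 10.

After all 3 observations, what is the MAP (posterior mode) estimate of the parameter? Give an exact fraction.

obs 1: x=-1 → posterior Normal(11/70, 72/35)
obs 2: x=-2 → posterior Normal(-21/86, 72/43)
obs 3: x=10 → posterior Normal(139/102, 24/17)

139/102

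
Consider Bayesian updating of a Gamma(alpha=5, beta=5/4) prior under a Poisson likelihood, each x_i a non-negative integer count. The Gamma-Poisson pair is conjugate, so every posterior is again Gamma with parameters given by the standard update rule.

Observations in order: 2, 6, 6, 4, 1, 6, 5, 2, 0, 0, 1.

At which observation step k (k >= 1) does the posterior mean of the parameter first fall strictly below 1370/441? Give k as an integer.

k = 11

obs 1: x=2 → posterior Gamma(7, 9/4)
obs 2: x=6 → posterior Gamma(13, 13/4)
obs 3: x=6 → posterior Gamma(19, 17/4)
obs 4: x=4 → posterior Gamma(23, 21/4)
obs 5: x=1 → posterior Gamma(24, 25/4)
obs 6: x=6 → posterior Gamma(30, 29/4)
obs 7: x=5 → posterior Gamma(35, 33/4)
obs 8: x=2 → posterior Gamma(37, 37/4)
obs 9: x=0 → posterior Gamma(37, 41/4)
obs 10: x=0 → posterior Gamma(37, 45/4)
obs 11: x=1 → posterior Gamma(38, 49/4)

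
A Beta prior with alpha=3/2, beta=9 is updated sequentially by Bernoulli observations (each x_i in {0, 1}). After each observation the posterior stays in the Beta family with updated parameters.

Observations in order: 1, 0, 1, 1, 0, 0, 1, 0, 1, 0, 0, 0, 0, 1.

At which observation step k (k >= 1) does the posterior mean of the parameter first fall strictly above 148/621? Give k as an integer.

k = 3

obs 1: x=1 → posterior Beta(5/2, 9)
obs 2: x=0 → posterior Beta(5/2, 10)
obs 3: x=1 → posterior Beta(7/2, 10)
obs 4: x=1 → posterior Beta(9/2, 10)
obs 5: x=0 → posterior Beta(9/2, 11)
obs 6: x=0 → posterior Beta(9/2, 12)
obs 7: x=1 → posterior Beta(11/2, 12)
obs 8: x=0 → posterior Beta(11/2, 13)
obs 9: x=1 → posterior Beta(13/2, 13)
obs 10: x=0 → posterior Beta(13/2, 14)
obs 11: x=0 → posterior Beta(13/2, 15)
obs 12: x=0 → posterior Beta(13/2, 16)
obs 13: x=0 → posterior Beta(13/2, 17)
obs 14: x=1 → posterior Beta(15/2, 17)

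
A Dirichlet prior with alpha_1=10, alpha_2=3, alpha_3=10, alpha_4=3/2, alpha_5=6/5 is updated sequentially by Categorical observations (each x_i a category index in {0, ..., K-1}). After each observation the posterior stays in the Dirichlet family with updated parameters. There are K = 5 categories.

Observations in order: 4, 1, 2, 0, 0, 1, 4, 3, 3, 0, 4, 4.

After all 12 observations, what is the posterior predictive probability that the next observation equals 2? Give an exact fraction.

obs 1: x=4 → posterior Dirichlet(10, 3, 10, 3/2, 11/5)
obs 2: x=1 → posterior Dirichlet(10, 4, 10, 3/2, 11/5)
obs 3: x=2 → posterior Dirichlet(10, 4, 11, 3/2, 11/5)
obs 4: x=0 → posterior Dirichlet(11, 4, 11, 3/2, 11/5)
obs 5: x=0 → posterior Dirichlet(12, 4, 11, 3/2, 11/5)
obs 6: x=1 → posterior Dirichlet(12, 5, 11, 3/2, 11/5)
obs 7: x=4 → posterior Dirichlet(12, 5, 11, 3/2, 16/5)
obs 8: x=3 → posterior Dirichlet(12, 5, 11, 5/2, 16/5)
obs 9: x=3 → posterior Dirichlet(12, 5, 11, 7/2, 16/5)
obs 10: x=0 → posterior Dirichlet(13, 5, 11, 7/2, 16/5)
obs 11: x=4 → posterior Dirichlet(13, 5, 11, 7/2, 21/5)
obs 12: x=4 → posterior Dirichlet(13, 5, 11, 7/2, 26/5)

110/377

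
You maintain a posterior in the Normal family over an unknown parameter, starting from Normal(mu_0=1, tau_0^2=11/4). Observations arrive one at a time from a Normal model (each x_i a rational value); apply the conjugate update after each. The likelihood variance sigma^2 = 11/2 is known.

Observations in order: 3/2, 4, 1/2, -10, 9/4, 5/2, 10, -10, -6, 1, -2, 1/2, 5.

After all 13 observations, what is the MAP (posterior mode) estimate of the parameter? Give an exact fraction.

1/12

obs 1: x=3/2 → posterior Normal(7/6, 11/6)
obs 2: x=4 → posterior Normal(15/8, 11/8)
obs 3: x=1/2 → posterior Normal(8/5, 11/10)
obs 4: x=-10 → posterior Normal(-1/3, 11/12)
obs 5: x=9/4 → posterior Normal(1/28, 11/14)
obs 6: x=5/2 → posterior Normal(11/32, 11/16)
obs 7: x=10 → posterior Normal(17/12, 11/18)
obs 8: x=-10 → posterior Normal(11/40, 11/20)
obs 9: x=-6 → posterior Normal(-13/44, 1/2)
obs 10: x=1 → posterior Normal(-3/16, 11/24)
obs 11: x=-2 → posterior Normal(-17/52, 11/26)
obs 12: x=1/2 → posterior Normal(-15/56, 11/28)
obs 13: x=5 → posterior Normal(1/12, 11/30)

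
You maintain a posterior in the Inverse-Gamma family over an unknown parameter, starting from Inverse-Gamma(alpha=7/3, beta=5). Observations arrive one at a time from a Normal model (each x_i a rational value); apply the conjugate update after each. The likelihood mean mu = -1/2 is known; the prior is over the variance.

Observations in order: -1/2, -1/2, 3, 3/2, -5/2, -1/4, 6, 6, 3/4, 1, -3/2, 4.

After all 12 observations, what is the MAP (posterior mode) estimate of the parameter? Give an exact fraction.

3357/448

obs 1: x=-1/2 → posterior Inverse-Gamma(17/6, 5)
obs 2: x=-1/2 → posterior Inverse-Gamma(10/3, 5)
obs 3: x=3 → posterior Inverse-Gamma(23/6, 89/8)
obs 4: x=3/2 → posterior Inverse-Gamma(13/3, 105/8)
obs 5: x=-5/2 → posterior Inverse-Gamma(29/6, 121/8)
obs 6: x=-1/4 → posterior Inverse-Gamma(16/3, 485/32)
obs 7: x=6 → posterior Inverse-Gamma(35/6, 1161/32)
obs 8: x=6 → posterior Inverse-Gamma(19/3, 1837/32)
obs 9: x=3/4 → posterior Inverse-Gamma(41/6, 931/16)
obs 10: x=1 → posterior Inverse-Gamma(22/3, 949/16)
obs 11: x=-3/2 → posterior Inverse-Gamma(47/6, 957/16)
obs 12: x=4 → posterior Inverse-Gamma(25/3, 1119/16)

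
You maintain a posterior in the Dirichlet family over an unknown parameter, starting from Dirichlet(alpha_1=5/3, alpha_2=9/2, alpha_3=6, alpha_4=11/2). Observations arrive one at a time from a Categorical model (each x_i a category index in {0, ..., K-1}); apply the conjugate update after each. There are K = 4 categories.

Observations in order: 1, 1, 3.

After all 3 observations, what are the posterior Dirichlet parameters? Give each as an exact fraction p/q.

obs 1: x=1 → posterior Dirichlet(5/3, 11/2, 6, 11/2)
obs 2: x=1 → posterior Dirichlet(5/3, 13/2, 6, 11/2)
obs 3: x=3 → posterior Dirichlet(5/3, 13/2, 6, 13/2)

alpha_1=5/3, alpha_2=13/2, alpha_3=6, alpha_4=13/2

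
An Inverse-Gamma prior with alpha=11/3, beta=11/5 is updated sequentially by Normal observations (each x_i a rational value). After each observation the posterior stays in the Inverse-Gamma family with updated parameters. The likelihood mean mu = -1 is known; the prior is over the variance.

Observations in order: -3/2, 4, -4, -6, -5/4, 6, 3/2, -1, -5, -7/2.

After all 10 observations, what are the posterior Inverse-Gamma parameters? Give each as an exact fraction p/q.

alpha=26/3, beta=11297/160

obs 1: x=-3/2 → posterior Inverse-Gamma(25/6, 93/40)
obs 2: x=4 → posterior Inverse-Gamma(14/3, 593/40)
obs 3: x=-4 → posterior Inverse-Gamma(31/6, 773/40)
obs 4: x=-6 → posterior Inverse-Gamma(17/3, 1273/40)
obs 5: x=-5/4 → posterior Inverse-Gamma(37/6, 5097/160)
obs 6: x=6 → posterior Inverse-Gamma(20/3, 9017/160)
obs 7: x=3/2 → posterior Inverse-Gamma(43/6, 9517/160)
obs 8: x=-1 → posterior Inverse-Gamma(23/3, 9517/160)
obs 9: x=-5 → posterior Inverse-Gamma(49/6, 10797/160)
obs 10: x=-7/2 → posterior Inverse-Gamma(26/3, 11297/160)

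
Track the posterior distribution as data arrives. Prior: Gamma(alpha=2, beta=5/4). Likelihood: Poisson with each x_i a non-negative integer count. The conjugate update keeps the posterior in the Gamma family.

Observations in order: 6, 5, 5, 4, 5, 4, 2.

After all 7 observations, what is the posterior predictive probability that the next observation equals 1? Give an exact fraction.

obs 1: x=6 → posterior Gamma(8, 9/4)
obs 2: x=5 → posterior Gamma(13, 13/4)
obs 3: x=5 → posterior Gamma(18, 17/4)
obs 4: x=4 → posterior Gamma(22, 21/4)
obs 5: x=5 → posterior Gamma(27, 25/4)
obs 6: x=4 → posterior Gamma(31, 29/4)
obs 7: x=2 → posterior Gamma(33, 33/4)

17042525291584455674829315951375718691192508206227716/208381240119593773598371865160915107617069000520604889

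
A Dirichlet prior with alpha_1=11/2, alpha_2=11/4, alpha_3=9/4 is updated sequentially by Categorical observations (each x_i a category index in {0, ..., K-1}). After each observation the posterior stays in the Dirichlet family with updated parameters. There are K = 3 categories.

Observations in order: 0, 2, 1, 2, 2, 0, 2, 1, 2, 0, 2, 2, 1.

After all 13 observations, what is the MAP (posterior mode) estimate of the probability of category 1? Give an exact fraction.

19/82

obs 1: x=0 → posterior Dirichlet(13/2, 11/4, 9/4)
obs 2: x=2 → posterior Dirichlet(13/2, 11/4, 13/4)
obs 3: x=1 → posterior Dirichlet(13/2, 15/4, 13/4)
obs 4: x=2 → posterior Dirichlet(13/2, 15/4, 17/4)
obs 5: x=2 → posterior Dirichlet(13/2, 15/4, 21/4)
obs 6: x=0 → posterior Dirichlet(15/2, 15/4, 21/4)
obs 7: x=2 → posterior Dirichlet(15/2, 15/4, 25/4)
obs 8: x=1 → posterior Dirichlet(15/2, 19/4, 25/4)
obs 9: x=2 → posterior Dirichlet(15/2, 19/4, 29/4)
obs 10: x=0 → posterior Dirichlet(17/2, 19/4, 29/4)
obs 11: x=2 → posterior Dirichlet(17/2, 19/4, 33/4)
obs 12: x=2 → posterior Dirichlet(17/2, 19/4, 37/4)
obs 13: x=1 → posterior Dirichlet(17/2, 23/4, 37/4)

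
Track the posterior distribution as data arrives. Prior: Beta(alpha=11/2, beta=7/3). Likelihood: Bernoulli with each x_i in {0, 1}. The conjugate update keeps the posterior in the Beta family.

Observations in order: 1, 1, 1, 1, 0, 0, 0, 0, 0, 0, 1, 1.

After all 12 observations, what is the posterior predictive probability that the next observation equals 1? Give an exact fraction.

69/119

obs 1: x=1 → posterior Beta(13/2, 7/3)
obs 2: x=1 → posterior Beta(15/2, 7/3)
obs 3: x=1 → posterior Beta(17/2, 7/3)
obs 4: x=1 → posterior Beta(19/2, 7/3)
obs 5: x=0 → posterior Beta(19/2, 10/3)
obs 6: x=0 → posterior Beta(19/2, 13/3)
obs 7: x=0 → posterior Beta(19/2, 16/3)
obs 8: x=0 → posterior Beta(19/2, 19/3)
obs 9: x=0 → posterior Beta(19/2, 22/3)
obs 10: x=0 → posterior Beta(19/2, 25/3)
obs 11: x=1 → posterior Beta(21/2, 25/3)
obs 12: x=1 → posterior Beta(23/2, 25/3)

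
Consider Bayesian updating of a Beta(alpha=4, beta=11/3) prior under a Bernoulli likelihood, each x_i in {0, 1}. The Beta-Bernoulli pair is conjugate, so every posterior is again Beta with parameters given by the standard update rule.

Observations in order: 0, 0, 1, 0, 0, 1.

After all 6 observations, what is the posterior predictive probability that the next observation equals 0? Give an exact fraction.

obs 1: x=0 → posterior Beta(4, 14/3)
obs 2: x=0 → posterior Beta(4, 17/3)
obs 3: x=1 → posterior Beta(5, 17/3)
obs 4: x=0 → posterior Beta(5, 20/3)
obs 5: x=0 → posterior Beta(5, 23/3)
obs 6: x=1 → posterior Beta(6, 23/3)

23/41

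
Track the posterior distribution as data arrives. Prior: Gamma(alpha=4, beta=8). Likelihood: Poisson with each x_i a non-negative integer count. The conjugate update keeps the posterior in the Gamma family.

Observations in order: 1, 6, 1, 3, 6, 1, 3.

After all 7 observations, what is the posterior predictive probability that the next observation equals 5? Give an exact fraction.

29987024907589991390705108642578125/1329227995784915872903807060280344576

obs 1: x=1 → posterior Gamma(5, 9)
obs 2: x=6 → posterior Gamma(11, 10)
obs 3: x=1 → posterior Gamma(12, 11)
obs 4: x=3 → posterior Gamma(15, 12)
obs 5: x=6 → posterior Gamma(21, 13)
obs 6: x=1 → posterior Gamma(22, 14)
obs 7: x=3 → posterior Gamma(25, 15)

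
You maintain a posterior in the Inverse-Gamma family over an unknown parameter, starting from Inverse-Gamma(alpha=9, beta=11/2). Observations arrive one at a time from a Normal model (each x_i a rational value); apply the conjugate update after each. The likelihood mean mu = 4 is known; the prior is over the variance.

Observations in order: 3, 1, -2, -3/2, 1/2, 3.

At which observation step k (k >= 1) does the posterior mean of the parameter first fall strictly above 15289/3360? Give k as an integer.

obs 1: x=3 → posterior Inverse-Gamma(19/2, 6)
obs 2: x=1 → posterior Inverse-Gamma(10, 21/2)
obs 3: x=-2 → posterior Inverse-Gamma(21/2, 57/2)
obs 4: x=-3/2 → posterior Inverse-Gamma(11, 349/8)
obs 5: x=1/2 → posterior Inverse-Gamma(23/2, 199/4)
obs 6: x=3 → posterior Inverse-Gamma(12, 201/4)

k = 5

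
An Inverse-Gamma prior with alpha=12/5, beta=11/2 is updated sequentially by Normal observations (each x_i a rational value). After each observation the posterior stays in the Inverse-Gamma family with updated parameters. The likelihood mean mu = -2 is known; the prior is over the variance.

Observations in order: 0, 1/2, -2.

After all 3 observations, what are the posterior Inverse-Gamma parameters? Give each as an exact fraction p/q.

obs 1: x=0 → posterior Inverse-Gamma(29/10, 15/2)
obs 2: x=1/2 → posterior Inverse-Gamma(17/5, 85/8)
obs 3: x=-2 → posterior Inverse-Gamma(39/10, 85/8)

alpha=39/10, beta=85/8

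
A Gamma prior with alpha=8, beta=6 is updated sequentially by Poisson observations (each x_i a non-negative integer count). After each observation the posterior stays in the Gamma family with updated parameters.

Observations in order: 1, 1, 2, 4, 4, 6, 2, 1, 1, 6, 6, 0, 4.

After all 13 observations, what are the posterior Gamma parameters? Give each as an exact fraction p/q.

alpha=46, beta=19

obs 1: x=1 → posterior Gamma(9, 7)
obs 2: x=1 → posterior Gamma(10, 8)
obs 3: x=2 → posterior Gamma(12, 9)
obs 4: x=4 → posterior Gamma(16, 10)
obs 5: x=4 → posterior Gamma(20, 11)
obs 6: x=6 → posterior Gamma(26, 12)
obs 7: x=2 → posterior Gamma(28, 13)
obs 8: x=1 → posterior Gamma(29, 14)
obs 9: x=1 → posterior Gamma(30, 15)
obs 10: x=6 → posterior Gamma(36, 16)
obs 11: x=6 → posterior Gamma(42, 17)
obs 12: x=0 → posterior Gamma(42, 18)
obs 13: x=4 → posterior Gamma(46, 19)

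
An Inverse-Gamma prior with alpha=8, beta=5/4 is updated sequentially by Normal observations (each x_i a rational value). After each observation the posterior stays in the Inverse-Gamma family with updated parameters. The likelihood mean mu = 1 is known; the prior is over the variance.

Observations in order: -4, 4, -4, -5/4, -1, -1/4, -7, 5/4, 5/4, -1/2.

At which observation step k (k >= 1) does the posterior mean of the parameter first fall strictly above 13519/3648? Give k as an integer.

k = 5

obs 1: x=-4 → posterior Inverse-Gamma(17/2, 55/4)
obs 2: x=4 → posterior Inverse-Gamma(9, 73/4)
obs 3: x=-4 → posterior Inverse-Gamma(19/2, 123/4)
obs 4: x=-5/4 → posterior Inverse-Gamma(10, 1065/32)
obs 5: x=-1 → posterior Inverse-Gamma(21/2, 1129/32)
obs 6: x=-1/4 → posterior Inverse-Gamma(11, 577/16)
obs 7: x=-7 → posterior Inverse-Gamma(23/2, 1089/16)
obs 8: x=5/4 → posterior Inverse-Gamma(12, 2179/32)
obs 9: x=5/4 → posterior Inverse-Gamma(25/2, 545/8)
obs 10: x=-1/2 → posterior Inverse-Gamma(13, 277/4)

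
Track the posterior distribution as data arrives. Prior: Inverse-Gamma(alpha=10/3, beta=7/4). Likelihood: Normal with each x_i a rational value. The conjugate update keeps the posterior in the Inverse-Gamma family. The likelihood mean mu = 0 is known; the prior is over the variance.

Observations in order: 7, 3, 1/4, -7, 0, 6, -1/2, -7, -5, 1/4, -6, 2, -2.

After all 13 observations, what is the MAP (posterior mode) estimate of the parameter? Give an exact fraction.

489/40

obs 1: x=7 → posterior Inverse-Gamma(23/6, 105/4)
obs 2: x=3 → posterior Inverse-Gamma(13/3, 123/4)
obs 3: x=1/4 → posterior Inverse-Gamma(29/6, 985/32)
obs 4: x=-7 → posterior Inverse-Gamma(16/3, 1769/32)
obs 5: x=0 → posterior Inverse-Gamma(35/6, 1769/32)
obs 6: x=6 → posterior Inverse-Gamma(19/3, 2345/32)
obs 7: x=-1/2 → posterior Inverse-Gamma(41/6, 2349/32)
obs 8: x=-7 → posterior Inverse-Gamma(22/3, 3133/32)
obs 9: x=-5 → posterior Inverse-Gamma(47/6, 3533/32)
obs 10: x=1/4 → posterior Inverse-Gamma(25/3, 1767/16)
obs 11: x=-6 → posterior Inverse-Gamma(53/6, 2055/16)
obs 12: x=2 → posterior Inverse-Gamma(28/3, 2087/16)
obs 13: x=-2 → posterior Inverse-Gamma(59/6, 2119/16)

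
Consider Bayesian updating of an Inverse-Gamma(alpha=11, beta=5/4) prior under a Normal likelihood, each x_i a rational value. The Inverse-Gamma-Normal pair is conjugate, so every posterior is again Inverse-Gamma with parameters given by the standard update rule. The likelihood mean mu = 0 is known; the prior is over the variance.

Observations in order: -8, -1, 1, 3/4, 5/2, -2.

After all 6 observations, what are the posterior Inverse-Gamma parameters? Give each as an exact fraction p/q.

obs 1: x=-8 → posterior Inverse-Gamma(23/2, 133/4)
obs 2: x=-1 → posterior Inverse-Gamma(12, 135/4)
obs 3: x=1 → posterior Inverse-Gamma(25/2, 137/4)
obs 4: x=3/4 → posterior Inverse-Gamma(13, 1105/32)
obs 5: x=5/2 → posterior Inverse-Gamma(27/2, 1205/32)
obs 6: x=-2 → posterior Inverse-Gamma(14, 1269/32)

alpha=14, beta=1269/32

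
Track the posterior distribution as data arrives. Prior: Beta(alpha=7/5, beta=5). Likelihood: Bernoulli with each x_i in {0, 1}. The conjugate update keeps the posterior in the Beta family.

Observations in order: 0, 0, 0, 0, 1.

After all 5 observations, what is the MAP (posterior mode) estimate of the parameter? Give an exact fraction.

7/47

obs 1: x=0 → posterior Beta(7/5, 6)
obs 2: x=0 → posterior Beta(7/5, 7)
obs 3: x=0 → posterior Beta(7/5, 8)
obs 4: x=0 → posterior Beta(7/5, 9)
obs 5: x=1 → posterior Beta(12/5, 9)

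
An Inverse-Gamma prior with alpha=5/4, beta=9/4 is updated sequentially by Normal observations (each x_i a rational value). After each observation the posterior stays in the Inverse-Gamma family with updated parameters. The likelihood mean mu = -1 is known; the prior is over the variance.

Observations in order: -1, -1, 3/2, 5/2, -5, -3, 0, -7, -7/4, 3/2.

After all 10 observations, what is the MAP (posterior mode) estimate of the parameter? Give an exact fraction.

obs 1: x=-1 → posterior Inverse-Gamma(7/4, 9/4)
obs 2: x=-1 → posterior Inverse-Gamma(9/4, 9/4)
obs 3: x=3/2 → posterior Inverse-Gamma(11/4, 43/8)
obs 4: x=5/2 → posterior Inverse-Gamma(13/4, 23/2)
obs 5: x=-5 → posterior Inverse-Gamma(15/4, 39/2)
obs 6: x=-3 → posterior Inverse-Gamma(17/4, 43/2)
obs 7: x=0 → posterior Inverse-Gamma(19/4, 22)
obs 8: x=-7 → posterior Inverse-Gamma(21/4, 40)
obs 9: x=-7/4 → posterior Inverse-Gamma(23/4, 1289/32)
obs 10: x=3/2 → posterior Inverse-Gamma(25/4, 1389/32)

1389/232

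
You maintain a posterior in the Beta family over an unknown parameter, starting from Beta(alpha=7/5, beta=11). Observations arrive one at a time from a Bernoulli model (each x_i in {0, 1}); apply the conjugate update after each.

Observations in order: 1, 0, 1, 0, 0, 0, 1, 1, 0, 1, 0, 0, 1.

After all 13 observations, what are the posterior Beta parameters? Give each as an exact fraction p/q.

obs 1: x=1 → posterior Beta(12/5, 11)
obs 2: x=0 → posterior Beta(12/5, 12)
obs 3: x=1 → posterior Beta(17/5, 12)
obs 4: x=0 → posterior Beta(17/5, 13)
obs 5: x=0 → posterior Beta(17/5, 14)
obs 6: x=0 → posterior Beta(17/5, 15)
obs 7: x=1 → posterior Beta(22/5, 15)
obs 8: x=1 → posterior Beta(27/5, 15)
obs 9: x=0 → posterior Beta(27/5, 16)
obs 10: x=1 → posterior Beta(32/5, 16)
obs 11: x=0 → posterior Beta(32/5, 17)
obs 12: x=0 → posterior Beta(32/5, 18)
obs 13: x=1 → posterior Beta(37/5, 18)

alpha=37/5, beta=18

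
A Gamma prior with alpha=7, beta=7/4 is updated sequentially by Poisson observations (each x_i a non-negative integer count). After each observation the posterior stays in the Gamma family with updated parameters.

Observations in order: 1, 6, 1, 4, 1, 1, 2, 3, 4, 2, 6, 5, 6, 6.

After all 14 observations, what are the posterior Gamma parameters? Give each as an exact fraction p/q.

obs 1: x=1 → posterior Gamma(8, 11/4)
obs 2: x=6 → posterior Gamma(14, 15/4)
obs 3: x=1 → posterior Gamma(15, 19/4)
obs 4: x=4 → posterior Gamma(19, 23/4)
obs 5: x=1 → posterior Gamma(20, 27/4)
obs 6: x=1 → posterior Gamma(21, 31/4)
obs 7: x=2 → posterior Gamma(23, 35/4)
obs 8: x=3 → posterior Gamma(26, 39/4)
obs 9: x=4 → posterior Gamma(30, 43/4)
obs 10: x=2 → posterior Gamma(32, 47/4)
obs 11: x=6 → posterior Gamma(38, 51/4)
obs 12: x=5 → posterior Gamma(43, 55/4)
obs 13: x=6 → posterior Gamma(49, 59/4)
obs 14: x=6 → posterior Gamma(55, 63/4)

alpha=55, beta=63/4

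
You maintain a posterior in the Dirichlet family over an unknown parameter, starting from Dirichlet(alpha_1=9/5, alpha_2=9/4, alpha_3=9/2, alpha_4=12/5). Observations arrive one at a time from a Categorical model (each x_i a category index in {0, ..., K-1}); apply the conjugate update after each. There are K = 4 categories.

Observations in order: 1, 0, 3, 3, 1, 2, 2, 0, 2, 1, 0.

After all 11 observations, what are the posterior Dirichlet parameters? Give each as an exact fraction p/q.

alpha_1=24/5, alpha_2=21/4, alpha_3=15/2, alpha_4=22/5

obs 1: x=1 → posterior Dirichlet(9/5, 13/4, 9/2, 12/5)
obs 2: x=0 → posterior Dirichlet(14/5, 13/4, 9/2, 12/5)
obs 3: x=3 → posterior Dirichlet(14/5, 13/4, 9/2, 17/5)
obs 4: x=3 → posterior Dirichlet(14/5, 13/4, 9/2, 22/5)
obs 5: x=1 → posterior Dirichlet(14/5, 17/4, 9/2, 22/5)
obs 6: x=2 → posterior Dirichlet(14/5, 17/4, 11/2, 22/5)
obs 7: x=2 → posterior Dirichlet(14/5, 17/4, 13/2, 22/5)
obs 8: x=0 → posterior Dirichlet(19/5, 17/4, 13/2, 22/5)
obs 9: x=2 → posterior Dirichlet(19/5, 17/4, 15/2, 22/5)
obs 10: x=1 → posterior Dirichlet(19/5, 21/4, 15/2, 22/5)
obs 11: x=0 → posterior Dirichlet(24/5, 21/4, 15/2, 22/5)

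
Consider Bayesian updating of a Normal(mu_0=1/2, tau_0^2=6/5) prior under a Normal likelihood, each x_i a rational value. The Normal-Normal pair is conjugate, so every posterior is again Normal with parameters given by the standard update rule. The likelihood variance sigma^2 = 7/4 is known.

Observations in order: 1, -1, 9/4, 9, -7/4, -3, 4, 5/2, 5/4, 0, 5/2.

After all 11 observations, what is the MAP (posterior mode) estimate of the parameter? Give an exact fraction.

obs 1: x=1 → posterior Normal(83/118, 42/59)
obs 2: x=-1 → posterior Normal(35/166, 42/83)
obs 3: x=9/4 → posterior Normal(143/214, 42/107)
obs 4: x=9 → posterior Normal(575/262, 42/131)
obs 5: x=-7/4 → posterior Normal(491/310, 42/155)
obs 6: x=-3 → posterior Normal(347/358, 42/179)
obs 7: x=4 → posterior Normal(77/58, 6/29)
obs 8: x=5/2 → posterior Normal(659/454, 42/227)
obs 9: x=5/4 → posterior Normal(719/502, 42/251)
obs 10: x=0 → posterior Normal(719/550, 42/275)
obs 11: x=5/2 → posterior Normal(839/598, 42/299)

839/598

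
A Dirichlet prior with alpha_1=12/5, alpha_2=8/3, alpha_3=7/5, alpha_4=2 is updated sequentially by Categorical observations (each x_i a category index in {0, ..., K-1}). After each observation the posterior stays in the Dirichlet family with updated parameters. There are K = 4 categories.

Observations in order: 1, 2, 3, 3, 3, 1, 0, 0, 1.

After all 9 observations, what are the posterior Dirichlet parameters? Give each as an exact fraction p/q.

obs 1: x=1 → posterior Dirichlet(12/5, 11/3, 7/5, 2)
obs 2: x=2 → posterior Dirichlet(12/5, 11/3, 12/5, 2)
obs 3: x=3 → posterior Dirichlet(12/5, 11/3, 12/5, 3)
obs 4: x=3 → posterior Dirichlet(12/5, 11/3, 12/5, 4)
obs 5: x=3 → posterior Dirichlet(12/5, 11/3, 12/5, 5)
obs 6: x=1 → posterior Dirichlet(12/5, 14/3, 12/5, 5)
obs 7: x=0 → posterior Dirichlet(17/5, 14/3, 12/5, 5)
obs 8: x=0 → posterior Dirichlet(22/5, 14/3, 12/5, 5)
obs 9: x=1 → posterior Dirichlet(22/5, 17/3, 12/5, 5)

alpha_1=22/5, alpha_2=17/3, alpha_3=12/5, alpha_4=5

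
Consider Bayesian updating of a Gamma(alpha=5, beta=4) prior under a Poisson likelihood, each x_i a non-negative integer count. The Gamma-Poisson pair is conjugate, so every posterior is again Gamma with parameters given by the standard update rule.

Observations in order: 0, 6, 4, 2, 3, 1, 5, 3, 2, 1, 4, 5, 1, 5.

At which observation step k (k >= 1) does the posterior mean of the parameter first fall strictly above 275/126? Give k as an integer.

k = 5

obs 1: x=0 → posterior Gamma(5, 5)
obs 2: x=6 → posterior Gamma(11, 6)
obs 3: x=4 → posterior Gamma(15, 7)
obs 4: x=2 → posterior Gamma(17, 8)
obs 5: x=3 → posterior Gamma(20, 9)
obs 6: x=1 → posterior Gamma(21, 10)
obs 7: x=5 → posterior Gamma(26, 11)
obs 8: x=3 → posterior Gamma(29, 12)
obs 9: x=2 → posterior Gamma(31, 13)
obs 10: x=1 → posterior Gamma(32, 14)
obs 11: x=4 → posterior Gamma(36, 15)
obs 12: x=5 → posterior Gamma(41, 16)
obs 13: x=1 → posterior Gamma(42, 17)
obs 14: x=5 → posterior Gamma(47, 18)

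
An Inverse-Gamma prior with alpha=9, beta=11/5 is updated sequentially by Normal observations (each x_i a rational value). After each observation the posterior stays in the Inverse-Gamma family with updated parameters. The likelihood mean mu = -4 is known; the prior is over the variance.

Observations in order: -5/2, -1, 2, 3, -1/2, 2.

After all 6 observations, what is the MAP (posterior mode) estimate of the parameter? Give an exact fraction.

1489/260

obs 1: x=-5/2 → posterior Inverse-Gamma(19/2, 133/40)
obs 2: x=-1 → posterior Inverse-Gamma(10, 313/40)
obs 3: x=2 → posterior Inverse-Gamma(21/2, 1033/40)
obs 4: x=3 → posterior Inverse-Gamma(11, 2013/40)
obs 5: x=-1/2 → posterior Inverse-Gamma(23/2, 1129/20)
obs 6: x=2 → posterior Inverse-Gamma(12, 1489/20)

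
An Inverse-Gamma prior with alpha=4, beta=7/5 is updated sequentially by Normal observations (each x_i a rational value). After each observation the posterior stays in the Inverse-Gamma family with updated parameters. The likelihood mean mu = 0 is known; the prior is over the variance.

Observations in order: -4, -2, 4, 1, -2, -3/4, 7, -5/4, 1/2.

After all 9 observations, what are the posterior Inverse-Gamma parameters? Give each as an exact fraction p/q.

obs 1: x=-4 → posterior Inverse-Gamma(9/2, 47/5)
obs 2: x=-2 → posterior Inverse-Gamma(5, 57/5)
obs 3: x=4 → posterior Inverse-Gamma(11/2, 97/5)
obs 4: x=1 → posterior Inverse-Gamma(6, 199/10)
obs 5: x=-2 → posterior Inverse-Gamma(13/2, 219/10)
obs 6: x=-3/4 → posterior Inverse-Gamma(7, 3549/160)
obs 7: x=7 → posterior Inverse-Gamma(15/2, 7469/160)
obs 8: x=-5/4 → posterior Inverse-Gamma(8, 3797/80)
obs 9: x=1/2 → posterior Inverse-Gamma(17/2, 3807/80)

alpha=17/2, beta=3807/80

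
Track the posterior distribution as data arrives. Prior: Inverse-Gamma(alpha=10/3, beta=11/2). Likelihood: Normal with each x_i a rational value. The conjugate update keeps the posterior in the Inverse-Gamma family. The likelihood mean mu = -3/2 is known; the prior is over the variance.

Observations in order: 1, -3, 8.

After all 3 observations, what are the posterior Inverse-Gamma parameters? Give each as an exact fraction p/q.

obs 1: x=1 → posterior Inverse-Gamma(23/6, 69/8)
obs 2: x=-3 → posterior Inverse-Gamma(13/3, 39/4)
obs 3: x=8 → posterior Inverse-Gamma(29/6, 439/8)

alpha=29/6, beta=439/8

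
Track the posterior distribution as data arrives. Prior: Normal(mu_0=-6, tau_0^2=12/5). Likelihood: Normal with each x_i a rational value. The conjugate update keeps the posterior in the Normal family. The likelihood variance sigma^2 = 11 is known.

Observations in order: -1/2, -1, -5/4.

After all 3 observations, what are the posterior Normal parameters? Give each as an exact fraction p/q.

obs 1: x=-1/2 → posterior Normal(-336/67, 132/67)
obs 2: x=-1 → posterior Normal(-348/79, 132/79)
obs 3: x=-5/4 → posterior Normal(-363/91, 132/91)

mu_0=-363/91, tau_0^2=132/91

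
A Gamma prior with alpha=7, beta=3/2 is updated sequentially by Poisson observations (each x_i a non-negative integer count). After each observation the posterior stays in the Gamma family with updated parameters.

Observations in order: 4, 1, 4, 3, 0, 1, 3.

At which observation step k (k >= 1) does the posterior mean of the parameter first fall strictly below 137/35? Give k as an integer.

obs 1: x=4 → posterior Gamma(11, 5/2)
obs 2: x=1 → posterior Gamma(12, 7/2)
obs 3: x=4 → posterior Gamma(16, 9/2)
obs 4: x=3 → posterior Gamma(19, 11/2)
obs 5: x=0 → posterior Gamma(19, 13/2)
obs 6: x=1 → posterior Gamma(20, 15/2)
obs 7: x=3 → posterior Gamma(23, 17/2)

k = 2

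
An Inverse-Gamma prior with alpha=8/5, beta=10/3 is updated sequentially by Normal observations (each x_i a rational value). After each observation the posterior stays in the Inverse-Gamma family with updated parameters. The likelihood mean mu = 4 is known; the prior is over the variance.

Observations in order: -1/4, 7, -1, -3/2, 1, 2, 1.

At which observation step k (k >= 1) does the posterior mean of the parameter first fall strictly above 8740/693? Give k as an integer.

k = 3

obs 1: x=-1/4 → posterior Inverse-Gamma(21/10, 1187/96)
obs 2: x=7 → posterior Inverse-Gamma(13/5, 1619/96)
obs 3: x=-1 → posterior Inverse-Gamma(31/10, 2819/96)
obs 4: x=-3/2 → posterior Inverse-Gamma(18/5, 4271/96)
obs 5: x=1 → posterior Inverse-Gamma(41/10, 4703/96)
obs 6: x=2 → posterior Inverse-Gamma(23/5, 4895/96)
obs 7: x=1 → posterior Inverse-Gamma(51/10, 5327/96)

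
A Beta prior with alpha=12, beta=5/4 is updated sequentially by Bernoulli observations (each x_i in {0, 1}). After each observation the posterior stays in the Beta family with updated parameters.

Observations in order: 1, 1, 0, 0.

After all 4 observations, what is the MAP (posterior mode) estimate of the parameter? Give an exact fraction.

52/61

obs 1: x=1 → posterior Beta(13, 5/4)
obs 2: x=1 → posterior Beta(14, 5/4)
obs 3: x=0 → posterior Beta(14, 9/4)
obs 4: x=0 → posterior Beta(14, 13/4)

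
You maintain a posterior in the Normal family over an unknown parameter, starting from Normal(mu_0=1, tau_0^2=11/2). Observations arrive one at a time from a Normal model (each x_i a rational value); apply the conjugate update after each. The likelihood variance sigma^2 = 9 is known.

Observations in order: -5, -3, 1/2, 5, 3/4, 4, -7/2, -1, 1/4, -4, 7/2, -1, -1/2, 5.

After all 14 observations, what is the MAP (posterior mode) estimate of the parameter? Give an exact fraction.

29/172

obs 1: x=-5 → posterior Normal(-37/29, 99/29)
obs 2: x=-3 → posterior Normal(-7/4, 99/40)
obs 3: x=1/2 → posterior Normal(-43/34, 33/17)
obs 4: x=5 → posterior Normal(-19/124, 99/62)
obs 5: x=3/4 → posterior Normal(-5/292, 99/73)
obs 6: x=4 → posterior Normal(57/112, 33/28)
obs 7: x=-7/2 → posterior Normal(17/380, 99/95)
obs 8: x=-1 → posterior Normal(-27/424, 99/106)
obs 9: x=1/4 → posterior Normal(-4/117, 11/13)
obs 10: x=-4 → posterior Normal(-3/8, 99/128)
obs 11: x=7/2 → posterior Normal(-19/278, 99/139)
obs 12: x=-1 → posterior Normal(-41/300, 33/50)
obs 13: x=-1/2 → posterior Normal(-26/161, 99/161)
obs 14: x=5 → posterior Normal(29/172, 99/172)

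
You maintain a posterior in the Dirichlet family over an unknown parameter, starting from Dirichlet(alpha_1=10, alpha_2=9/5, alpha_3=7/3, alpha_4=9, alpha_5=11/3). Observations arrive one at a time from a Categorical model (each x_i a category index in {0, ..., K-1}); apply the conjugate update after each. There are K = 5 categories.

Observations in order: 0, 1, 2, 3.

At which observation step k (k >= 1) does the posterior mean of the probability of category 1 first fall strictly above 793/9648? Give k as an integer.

k = 2

obs 1: x=0 → posterior Dirichlet(11, 9/5, 7/3, 9, 11/3)
obs 2: x=1 → posterior Dirichlet(11, 14/5, 7/3, 9, 11/3)
obs 3: x=2 → posterior Dirichlet(11, 14/5, 10/3, 9, 11/3)
obs 4: x=3 → posterior Dirichlet(11, 14/5, 10/3, 10, 11/3)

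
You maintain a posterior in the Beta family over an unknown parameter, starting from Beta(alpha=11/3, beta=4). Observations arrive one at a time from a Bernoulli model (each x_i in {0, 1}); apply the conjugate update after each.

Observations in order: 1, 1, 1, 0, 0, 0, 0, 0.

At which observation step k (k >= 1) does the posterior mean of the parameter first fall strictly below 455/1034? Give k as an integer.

k = 8

obs 1: x=1 → posterior Beta(14/3, 4)
obs 2: x=1 → posterior Beta(17/3, 4)
obs 3: x=1 → posterior Beta(20/3, 4)
obs 4: x=0 → posterior Beta(20/3, 5)
obs 5: x=0 → posterior Beta(20/3, 6)
obs 6: x=0 → posterior Beta(20/3, 7)
obs 7: x=0 → posterior Beta(20/3, 8)
obs 8: x=0 → posterior Beta(20/3, 9)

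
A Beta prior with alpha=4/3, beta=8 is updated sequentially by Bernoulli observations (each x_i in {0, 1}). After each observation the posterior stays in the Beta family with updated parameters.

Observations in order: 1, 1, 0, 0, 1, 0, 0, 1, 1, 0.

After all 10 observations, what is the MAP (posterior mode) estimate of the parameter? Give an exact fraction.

4/13

obs 1: x=1 → posterior Beta(7/3, 8)
obs 2: x=1 → posterior Beta(10/3, 8)
obs 3: x=0 → posterior Beta(10/3, 9)
obs 4: x=0 → posterior Beta(10/3, 10)
obs 5: x=1 → posterior Beta(13/3, 10)
obs 6: x=0 → posterior Beta(13/3, 11)
obs 7: x=0 → posterior Beta(13/3, 12)
obs 8: x=1 → posterior Beta(16/3, 12)
obs 9: x=1 → posterior Beta(19/3, 12)
obs 10: x=0 → posterior Beta(19/3, 13)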